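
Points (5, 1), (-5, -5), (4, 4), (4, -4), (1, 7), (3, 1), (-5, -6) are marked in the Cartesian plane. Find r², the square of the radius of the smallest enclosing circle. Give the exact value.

A smallest enclosing disk is always determined by at most three of the input points on its boundary.
The minimum enclosing circle is determined by three boundary points: (4, -4), (1, 7), (-5, -6).
Their circumcentre is (-71/42, 5/14) with r² = 45305/882.
The farthest remaining point (4, 4) is at distance² 40265/882 ≤ 45305/882.

45305/882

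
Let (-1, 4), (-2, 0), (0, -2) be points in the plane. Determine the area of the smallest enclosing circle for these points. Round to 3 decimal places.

29.060

Call the three points A, B, C in the order given.
Side lengths²: AB² = 17, AC² = 37, BC² = 8.
Since AC² = 37 ≥ 17 + 8 = 25, the angle opposite AC is not acute, so the smallest enclosing circle has AC as diameter.
Centre = midpoint of AC = (-0.5, 1), r² = 37/4 = 9.25.
Area = π·r² = π·9.25 ≈ 29.060.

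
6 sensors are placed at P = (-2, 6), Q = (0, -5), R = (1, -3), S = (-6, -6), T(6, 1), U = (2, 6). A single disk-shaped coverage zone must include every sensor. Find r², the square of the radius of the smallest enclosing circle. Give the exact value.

The minimum enclosing circle is determined by three boundary points: S, T, U.
Their circumcentre is (-49/44, -13/22) with r² = 102869/1936.
The farthest remaining point P is at distance² 85621/1936 ≤ 102869/1936.

102869/1936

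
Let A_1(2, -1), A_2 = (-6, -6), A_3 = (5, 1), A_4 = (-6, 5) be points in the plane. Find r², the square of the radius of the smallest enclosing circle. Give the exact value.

A smallest enclosing disk is always determined by at most three of the input points on its boundary.
The minimum enclosing circle is determined by three boundary points: A_2, A_3, A_4.
Their circumcentre is (-39/22, -0.5) with r² = 11645/242.
The farthest remaining point A_1 is at distance² 3505/242 ≤ 11645/242.

11645/242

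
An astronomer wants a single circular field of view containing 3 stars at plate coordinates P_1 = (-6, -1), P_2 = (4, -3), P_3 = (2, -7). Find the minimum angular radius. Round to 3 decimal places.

5.183

Side lengths²: P_1P_2² = 104, P_1P_3² = 100, P_2P_3² = 20.
Since P_1P_2² = 104 < 100 + 20 = 120, the triangle is acute, so the smallest enclosing circle is the circumcircle.
Circumcentre = (-13/11, -32/11), r² = 3250/121.
r = √(3250/121) ≈ 5.183.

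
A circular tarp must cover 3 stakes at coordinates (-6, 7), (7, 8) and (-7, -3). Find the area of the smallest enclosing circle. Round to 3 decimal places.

248.971

Call the three points A, B, C in the order given.
Side lengths²: AB² = 170, AC² = 101, BC² = 317.
Since BC² = 317 ≥ 170 + 101 = 271, the angle opposite BC is not acute, so the smallest enclosing circle has BC as diameter.
Centre = midpoint of BC = (0, 2.5), r² = 317/4 = 79.25.
Area = π·r² = π·79.25 ≈ 248.971.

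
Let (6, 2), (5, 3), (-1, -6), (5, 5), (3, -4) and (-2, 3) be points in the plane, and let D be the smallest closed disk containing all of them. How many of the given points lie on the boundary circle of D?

By Welzl's lemma the MEC is supported by two points (diametrically opposite) or three points (on a circumcircle).
The farthest pair is (-1, -6)–(5, 5) with squared distance 157. The circle on this segment as diameter has centre (2, -0.5) and r² = 157/4 = 39.25.
Check (6, 2): distance² to centre = 22.25 ≤ 39.25, so it lies inside.
All remaining points lie in this disk, and no smaller disk contains both endpoints, so this is the minimum enclosing circle.
The points at distance exactly r from the centre are (-1, -6), (5, 5) — 2 points.

2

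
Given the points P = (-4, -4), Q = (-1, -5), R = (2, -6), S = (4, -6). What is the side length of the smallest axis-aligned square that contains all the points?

The bounding box has width 8 and height 2.
An axis-aligned square enclosing the set must have side ≥ max(width, height).
So the minimum side is max(8, 2) = 8.

8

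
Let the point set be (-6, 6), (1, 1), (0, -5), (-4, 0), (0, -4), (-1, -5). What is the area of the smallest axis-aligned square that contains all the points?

The bounding box has width 7 and height 11.
An axis-aligned square enclosing the set must have side ≥ max(width, height).
So the minimum side is max(7, 11) = 11.
Area = 11² = 121.

121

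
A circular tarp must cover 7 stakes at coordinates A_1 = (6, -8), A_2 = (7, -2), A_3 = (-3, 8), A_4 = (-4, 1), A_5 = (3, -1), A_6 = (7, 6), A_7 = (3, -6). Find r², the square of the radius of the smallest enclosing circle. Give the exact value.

A smallest enclosing disk is always determined by at most three of the input points on its boundary.
The farthest pair is A_1–A_3 with squared distance 337. The circle on this segment as diameter has centre (1.5, 0) and r² = 337/4 = 84.25.
Check A_2: distance² to centre = 34.25 ≤ 84.25, so it lies inside.
All remaining points lie in this disk, and no smaller disk contains both endpoints, so this is the minimum enclosing circle.

84.25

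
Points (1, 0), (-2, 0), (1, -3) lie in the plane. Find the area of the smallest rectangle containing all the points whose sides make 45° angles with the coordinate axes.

9

In coordinates u = x + y, v = x − y the rectangle is axis-aligned; the map (x,y)→(u,v) scales areas by 2.
u-values: 1, -2, -2; range = 1 − (-2) = 3.
v-values: 1, -2, 4; range = 4 − (-2) = 6.
Area = (3 × 6) / 2 = 9.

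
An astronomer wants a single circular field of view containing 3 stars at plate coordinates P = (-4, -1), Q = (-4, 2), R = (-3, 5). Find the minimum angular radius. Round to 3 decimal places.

Side lengths²: PQ² = 9, PR² = 37, QR² = 10.
Since PR² = 37 ≥ 10 + 9 = 19, the angle opposite PR is not acute, so the smallest enclosing circle has PR as diameter.
Centre = midpoint of PR = (-3.5, 2), r² = 37/4 = 9.25.
r = √(9.25) ≈ 3.041.

3.041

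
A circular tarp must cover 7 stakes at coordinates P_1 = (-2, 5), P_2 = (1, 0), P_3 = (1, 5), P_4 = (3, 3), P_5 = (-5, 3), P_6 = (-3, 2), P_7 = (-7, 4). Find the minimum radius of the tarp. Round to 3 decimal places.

5.025

By Welzl's lemma the MEC is supported by two points (diametrically opposite) or three points (on a circumcircle).
The farthest pair is P_4–P_7 with squared distance 101. The circle on this segment as diameter has centre (-2, 3.5) and r² = 101/4 = 25.25.
Check P_1: distance² to centre = 2.25 ≤ 25.25, so it lies inside.
All remaining points lie in this disk, and no smaller disk contains both endpoints, so this is the minimum enclosing circle.
r = √(25.25) ≈ 5.025.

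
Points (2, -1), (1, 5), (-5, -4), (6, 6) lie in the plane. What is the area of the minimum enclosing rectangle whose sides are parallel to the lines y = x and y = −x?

In coordinates u = x + y, v = x − y the rectangle is axis-aligned; the map (x,y)→(u,v) scales areas by 2.
u-values: 1, 6, -9, 12; range = 12 − (-9) = 21.
v-values: 3, -4, -1, 0; range = 3 − (-4) = 7.
Area = (21 × 7) / 2 = 73.5.

73.5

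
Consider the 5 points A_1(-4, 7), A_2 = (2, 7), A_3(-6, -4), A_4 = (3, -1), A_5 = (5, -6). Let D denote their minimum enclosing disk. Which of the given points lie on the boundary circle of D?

A smallest enclosing disk is always determined by at most three of the input points on its boundary.
The farthest pair is A_1–A_5 with squared distance 250. The circle on this segment as diameter has centre (0.5, 0.5) and r² = 250/4 = 62.5.
Check A_2: distance² to centre = 44.5 ≤ 62.5, so it lies inside.
All remaining points lie in this disk, and no smaller disk contains both endpoints, so this is the minimum enclosing circle.
The points at distance exactly r from the centre are A_1, A_3, A_5 — 3 points.

A_1, A_3, A_5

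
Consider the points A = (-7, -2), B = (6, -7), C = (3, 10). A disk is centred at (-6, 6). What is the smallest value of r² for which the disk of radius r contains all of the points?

The required radius is the distance from (-6, 6) to the farthest point.
Squared distances: 65, 313, 97.
Maximum is 313, attained at B.

313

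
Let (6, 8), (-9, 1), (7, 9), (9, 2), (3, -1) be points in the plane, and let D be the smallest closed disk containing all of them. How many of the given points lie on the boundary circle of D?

3

The minimum enclosing circle of a finite set is fixed by two of the points (as a diameter) or three (as a circumcircle).
The minimum enclosing circle is determined by three boundary points: (-9, 1), (7, 9), (9, 2).
Their circumcentre is (-0.09375, 3.1875) with r² = 84.1064453125.
The farthest remaining point (6, 8) is at distance² 60.2939453125 ≤ 84.1064453125.
The points at distance exactly r from the centre are (-9, 1), (7, 9), (9, 2) — 3 points.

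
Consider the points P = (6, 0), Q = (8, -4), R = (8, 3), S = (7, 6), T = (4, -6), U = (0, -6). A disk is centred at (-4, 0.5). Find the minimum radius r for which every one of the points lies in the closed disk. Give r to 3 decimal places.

12.816

The required radius is the distance from (-4, 0.5) to the farthest point.
Squared distances: 100.25, 164.25, 150.25, 151.25, 106.25, 58.25.
Maximum is 164.25, attained at Q.
r = √(164.25) ≈ 12.816.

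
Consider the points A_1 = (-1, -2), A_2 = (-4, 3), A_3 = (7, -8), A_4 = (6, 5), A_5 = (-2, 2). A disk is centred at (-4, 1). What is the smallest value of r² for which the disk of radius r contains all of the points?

The required radius is the distance from (-4, 1) to the farthest point.
Squared distances: 18, 4, 202, 116, 5.
Maximum is 202, attained at A_3.

202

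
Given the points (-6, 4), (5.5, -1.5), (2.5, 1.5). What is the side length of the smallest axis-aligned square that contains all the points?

The bounding box has width 11.5 and height 5.5.
An axis-aligned square enclosing the set must have side ≥ max(width, height).
So the minimum side is max(11.5, 5.5) = 11.5.

11.5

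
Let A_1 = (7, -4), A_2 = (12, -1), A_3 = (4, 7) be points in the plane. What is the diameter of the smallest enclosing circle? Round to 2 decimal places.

11.75

Side lengths²: A_1A_2² = 34, A_1A_3² = 130, A_2A_3² = 128.
Since A_1A_3² = 130 < 128 + 34 = 162, the triangle is acute, so the smallest enclosing circle is the circumcircle.
Circumcentre = (6.875, 1.875), r² = 34.53125.
Diameter = 2r = 2√(34.53125) ≈ 11.75.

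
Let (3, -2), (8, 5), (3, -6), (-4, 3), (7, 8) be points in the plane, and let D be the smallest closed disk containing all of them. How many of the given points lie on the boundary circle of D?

3

By Welzl's lemma the MEC is supported by two points (diametrically opposite) or three points (on a circumcircle).
The minimum enclosing circle is determined by three boundary points: (3, -6), (-4, 3), (7, 8).
Their circumcentre is (223/67, 99/67) with r² = 251485/4489.
The farthest remaining point (8, 5) is at distance² 153665/4489 ≤ 251485/4489.
The points at distance exactly r from the centre are (3, -6), (-4, 3), (7, 8) — 3 points.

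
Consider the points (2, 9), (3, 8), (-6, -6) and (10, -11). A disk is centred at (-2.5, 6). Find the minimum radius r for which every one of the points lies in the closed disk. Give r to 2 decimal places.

21.10

The required radius is the distance from (-2.5, 6) to the farthest point.
Squared distances: 29.25, 34.25, 156.25, 445.25.
Maximum is 445.25, attained at (10, -11).
r = √(445.25) ≈ 21.10.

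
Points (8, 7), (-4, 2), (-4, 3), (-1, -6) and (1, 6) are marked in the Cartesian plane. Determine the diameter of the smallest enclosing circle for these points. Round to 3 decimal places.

15.811

By Welzl's lemma the MEC is supported by two points (diametrically opposite) or three points (on a circumcircle).
The farthest pair is (8, 7)–(-1, -6) with squared distance 250. The circle on this segment as diameter has centre (3.5, 0.5) and r² = 250/4 = 62.5.
Check (-4, 2): distance² to centre = 58.5 ≤ 62.5, so it lies inside.
All remaining points lie in this disk, and no smaller disk contains both endpoints, so this is the minimum enclosing circle.
Diameter = 2r = 2√(62.5) ≈ 15.811.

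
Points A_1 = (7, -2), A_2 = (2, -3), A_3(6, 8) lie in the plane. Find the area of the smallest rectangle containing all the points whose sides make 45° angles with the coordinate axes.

82.5

In coordinates u = x + y, v = x − y the rectangle is axis-aligned; the map (x,y)→(u,v) scales areas by 2.
u-values: 5, -1, 14; range = 14 − (-1) = 15.
v-values: 9, 5, -2; range = 9 − (-2) = 11.
Area = (15 × 11) / 2 = 82.5.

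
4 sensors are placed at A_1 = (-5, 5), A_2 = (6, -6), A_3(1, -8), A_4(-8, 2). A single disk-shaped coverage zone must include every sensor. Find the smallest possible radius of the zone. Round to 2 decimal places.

8.06

By Welzl's lemma the MEC is supported by two points (diametrically opposite) or three points (on a circumcircle).
The farthest pair is A_2–A_4 with squared distance 260. The circle on this segment as diameter has centre (-1, -2) and r² = 260/4 = 65.
Check A_1: distance² to centre = 65 ≤ 65, so it lies inside.
All remaining points lie in this disk, and no smaller disk contains both endpoints, so this is the minimum enclosing circle.
r = √65 ≈ 8.06.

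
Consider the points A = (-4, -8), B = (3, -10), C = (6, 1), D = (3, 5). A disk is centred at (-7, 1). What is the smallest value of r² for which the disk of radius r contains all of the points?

221

The required radius is the distance from (-7, 1) to the farthest point.
Squared distances: 90, 221, 169, 116.
Maximum is 221, attained at B.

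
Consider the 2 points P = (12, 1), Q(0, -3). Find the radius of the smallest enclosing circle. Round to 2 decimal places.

6.32

The smallest circle enclosing two points has them as diameter endpoints.
Centre = midpoint = (6, -1); r² = |PQ|²/4 = 160/4 = 40.
r = √40 ≈ 6.32.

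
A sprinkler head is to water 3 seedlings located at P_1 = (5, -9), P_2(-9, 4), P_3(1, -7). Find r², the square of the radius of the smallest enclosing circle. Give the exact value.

91.25

Side lengths²: P_1P_2² = 365, P_1P_3² = 20, P_2P_3² = 221.
Since P_1P_2² = 365 ≥ 221 + 20 = 241, the angle opposite P_1P_2 is not acute, so the smallest enclosing circle has P_1P_2 as diameter.
Centre = midpoint of P_1P_2 = (-2, -2.5), r² = 365/4 = 91.25.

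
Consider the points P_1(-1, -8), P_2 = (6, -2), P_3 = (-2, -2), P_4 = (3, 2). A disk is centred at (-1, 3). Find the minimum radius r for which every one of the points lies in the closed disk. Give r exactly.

11

The required radius is the distance from (-1, 3) to the farthest point.
Squared distances: 121, 74, 26, 17.
Maximum is 121, attained at P_1.
r = √121 = 11.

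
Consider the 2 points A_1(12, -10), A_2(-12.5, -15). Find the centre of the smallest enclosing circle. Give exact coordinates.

(-0.25, -12.5)

The smallest circle enclosing two points has them as diameter endpoints.
Centre = midpoint = (-0.25, -12.5); r² = |A_1A_2|²/4 = 625.25/4 = 156.3125.
Centre = (-0.25, -12.5).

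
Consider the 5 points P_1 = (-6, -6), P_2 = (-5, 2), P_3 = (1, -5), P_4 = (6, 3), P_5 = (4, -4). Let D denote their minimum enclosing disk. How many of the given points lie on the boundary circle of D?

2

The minimum enclosing circle of a finite set is fixed by two of the points (as a diameter) or three (as a circumcircle).
The farthest pair is P_1–P_4 with squared distance 225. The circle on this segment as diameter has centre (0, -1.5) and r² = 225/4 = 56.25.
Check P_2: distance² to centre = 37.25 ≤ 56.25, so it lies inside.
All remaining points lie in this disk, and no smaller disk contains both endpoints, so this is the minimum enclosing circle.
The points at distance exactly r from the centre are P_1, P_4 — 2 points.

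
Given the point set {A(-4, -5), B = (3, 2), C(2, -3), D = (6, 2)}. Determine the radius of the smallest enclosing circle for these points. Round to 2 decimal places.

6.10

The minimum enclosing circle of a finite set is fixed by two of the points (as a diameter) or three (as a circumcircle).
The farthest pair is A–D with squared distance 149. The circle on this segment as diameter has centre (1, -1.5) and r² = 149/4 = 37.25.
Check B: distance² to centre = 16.25 ≤ 37.25, so it lies inside.
All remaining points lie in this disk, and no smaller disk contains both endpoints, so this is the minimum enclosing circle.
r = √(37.25) ≈ 6.10.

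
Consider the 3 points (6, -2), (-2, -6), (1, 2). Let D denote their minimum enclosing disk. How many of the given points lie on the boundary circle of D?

Call the three points A, B, C in the order given.
Side lengths²: AB² = 80, AC² = 41, BC² = 73.
Since AB² = 80 < 73 + 41 = 114, the triangle is acute, so the smallest enclosing circle is the circumcircle.
Circumcentre = (35/26, -35/13), r² = 14965/676.
The points at distance exactly r from the centre are (6, -2), (-2, -6), (1, 2) — 3 points.

3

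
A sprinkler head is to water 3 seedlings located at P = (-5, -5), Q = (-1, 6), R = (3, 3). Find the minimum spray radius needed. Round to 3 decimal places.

Side lengths²: PQ² = 137, PR² = 128, QR² = 25.
Since PQ² = 137 < 128 + 25 = 153, the triangle is acute, so the smallest enclosing circle is the circumcircle.
Circumcentre = (-31/14, 3/14), r² = 3425/98.
r = √(3425/98) ≈ 5.912.

5.912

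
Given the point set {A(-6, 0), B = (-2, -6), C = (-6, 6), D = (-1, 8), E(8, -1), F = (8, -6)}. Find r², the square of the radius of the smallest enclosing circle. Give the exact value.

85

The minimum enclosing circle of a finite set is fixed by two of the points (as a diameter) or three (as a circumcircle).
The farthest pair is C–F with squared distance 340. The circle on this segment as diameter has centre (1, 0) and r² = 340/4 = 85.
Check A: distance² to centre = 49 ≤ 85, so it lies inside.
All remaining points lie in this disk, and no smaller disk contains both endpoints, so this is the minimum enclosing circle.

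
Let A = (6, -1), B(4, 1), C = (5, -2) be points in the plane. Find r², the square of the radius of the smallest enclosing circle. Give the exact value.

2.5

Side lengths²: AB² = 8, AC² = 2, BC² = 10.
Since BC² = 10 ≥ 8 + 2 = 10, the angle opposite BC is not acute, so the smallest enclosing circle has BC as diameter.
Centre = midpoint of BC = (4.5, -0.5), r² = 10/4 = 2.5.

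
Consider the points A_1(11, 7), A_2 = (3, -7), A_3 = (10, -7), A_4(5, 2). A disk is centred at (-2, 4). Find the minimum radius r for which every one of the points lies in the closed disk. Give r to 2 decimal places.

The required radius is the distance from (-2, 4) to the farthest point.
Squared distances: 178, 146, 265, 53.
Maximum is 265, attained at A_3.
r = √265 ≈ 16.28.

16.28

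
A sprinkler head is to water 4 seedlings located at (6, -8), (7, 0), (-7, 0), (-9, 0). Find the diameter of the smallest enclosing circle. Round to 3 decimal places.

17.132

The minimum enclosing circle is determined by three boundary points: (6, -8), (7, 0), (-9, 0).
Their circumcentre is (-1, -3.0625) with r² = 73.37890625.
The farthest remaining point (-7, 0) is at distance² 45.37890625 ≤ 73.37890625.
Diameter = 2r = 2√(73.37890625) ≈ 17.132.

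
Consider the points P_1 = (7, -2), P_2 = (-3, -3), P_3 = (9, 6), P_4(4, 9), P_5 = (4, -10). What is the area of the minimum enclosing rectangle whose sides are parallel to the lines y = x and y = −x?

In coordinates u = x + y, v = x − y the rectangle is axis-aligned; the map (x,y)→(u,v) scales areas by 2.
u-values: 5, -6, 15, 13, -6; range = 15 − (-6) = 21.
v-values: 9, 0, 3, -5, 14; range = 14 − (-5) = 19.
Area = (21 × 19) / 2 = 199.5.

199.5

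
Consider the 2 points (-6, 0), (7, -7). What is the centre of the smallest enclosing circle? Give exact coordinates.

(0.5, -3.5)

The smallest circle enclosing two points has them as diameter endpoints.
Centre = midpoint = (0.5, -3.5); r² = |(-6, 0)−(7, -7)|²/4 = 218/4 = 54.5.
Centre = (0.5, -3.5).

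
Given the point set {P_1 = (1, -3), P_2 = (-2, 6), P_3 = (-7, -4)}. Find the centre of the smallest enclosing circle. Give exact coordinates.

Side lengths²: P_1P_2² = 90, P_1P_3² = 65, P_2P_3² = 125.
Since P_2P_3² = 125 < 90 + 65 = 155, the triangle is acute, so the smallest enclosing circle is the circumcircle.
Circumcentre = (-3.5, 0.5), r² = 32.5.
Centre = (-3.5, 0.5).

(-3.5, 0.5)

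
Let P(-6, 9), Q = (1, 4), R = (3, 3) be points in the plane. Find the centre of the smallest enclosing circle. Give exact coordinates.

Side lengths²: PQ² = 74, PR² = 117, QR² = 5.
Since PR² = 117 ≥ 74 + 5 = 79, the angle opposite PR is not acute, so the smallest enclosing circle has PR as diameter.
Centre = midpoint of PR = (-1.5, 6), r² = 117/4 = 29.25.
Centre = (-1.5, 6).

(-1.5, 6)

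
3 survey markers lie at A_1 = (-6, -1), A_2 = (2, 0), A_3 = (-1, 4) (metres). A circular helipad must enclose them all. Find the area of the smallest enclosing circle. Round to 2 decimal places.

Side lengths²: A_1A_2² = 65, A_1A_3² = 50, A_2A_3² = 25.
Since A_1A_2² = 65 < 50 + 25 = 75, the triangle is acute, so the smallest enclosing circle is the circumcircle.
Circumcentre = (-29/14, 1/14), r² = 1625/98.
Area = π·r² = π·1625/98 ≈ 52.09.

52.09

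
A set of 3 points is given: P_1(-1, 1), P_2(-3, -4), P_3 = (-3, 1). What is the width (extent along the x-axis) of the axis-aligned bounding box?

2

max x = -1, min x = -3, so width = 2.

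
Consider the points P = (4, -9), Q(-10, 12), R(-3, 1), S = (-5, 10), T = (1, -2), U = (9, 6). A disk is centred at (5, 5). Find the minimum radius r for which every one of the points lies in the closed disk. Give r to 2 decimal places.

The required radius is the distance from (5, 5) to the farthest point.
Squared distances: 197, 274, 80, 125, 65, 17.
Maximum is 274, attained at Q.
r = √274 ≈ 16.55.

16.55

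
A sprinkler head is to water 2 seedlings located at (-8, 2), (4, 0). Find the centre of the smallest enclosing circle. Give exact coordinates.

The smallest circle enclosing two points has them as diameter endpoints.
Centre = midpoint = (-2, 1); r² = |(-8, 2)−(4, 0)|²/4 = 148/4 = 37.
Centre = (-2, 1).

(-2, 1)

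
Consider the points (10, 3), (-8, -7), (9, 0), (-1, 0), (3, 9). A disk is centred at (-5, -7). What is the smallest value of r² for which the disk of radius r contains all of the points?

325

The required radius is the distance from (-5, -7) to the farthest point.
Squared distances: 325, 9, 245, 65, 320.
Maximum is 325, attained at (10, 3).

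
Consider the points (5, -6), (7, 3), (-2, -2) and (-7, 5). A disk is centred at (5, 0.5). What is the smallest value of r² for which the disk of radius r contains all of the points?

164.25

The required radius is the distance from (5, 0.5) to the farthest point.
Squared distances: 42.25, 10.25, 55.25, 164.25.
Maximum is 164.25, attained at (-7, 5).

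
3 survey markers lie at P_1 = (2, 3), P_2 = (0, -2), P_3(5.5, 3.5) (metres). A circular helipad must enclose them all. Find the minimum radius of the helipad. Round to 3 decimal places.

Side lengths²: P_1P_2² = 29, P_1P_3² = 12.5, P_2P_3² = 60.5.
Since P_2P_3² = 60.5 ≥ 29 + 12.5 = 41.5, the angle opposite P_2P_3 is not acute, so the smallest enclosing circle has P_2P_3 as diameter.
Centre = midpoint of P_2P_3 = (2.75, 0.75), r² = 60.5/4 = 15.125.
r = √(15.125) ≈ 3.889.

3.889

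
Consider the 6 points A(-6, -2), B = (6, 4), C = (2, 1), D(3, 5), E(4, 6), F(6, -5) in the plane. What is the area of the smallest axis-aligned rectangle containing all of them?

132

x ranges over [-6, 6], width 12.
y ranges over [-5, 6], height 11.
Area = 12 × 11 = 132.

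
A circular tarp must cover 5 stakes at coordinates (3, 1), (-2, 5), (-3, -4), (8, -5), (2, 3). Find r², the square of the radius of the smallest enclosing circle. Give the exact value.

The minimum enclosing circle is determined by three boundary points: (-2, 5), (-3, -4), (8, -5).
Their circumcentre is (2.9, -0.1) with r² = 50.02.
The farthest remaining point (2, 3) is at distance² 10.42 ≤ 50.02.

50.02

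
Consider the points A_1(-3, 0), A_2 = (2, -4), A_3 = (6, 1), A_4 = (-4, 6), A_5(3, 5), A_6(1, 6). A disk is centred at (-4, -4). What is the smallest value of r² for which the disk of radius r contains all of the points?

The required radius is the distance from (-4, -4) to the farthest point.
Squared distances: 17, 36, 125, 100, 130, 125.
Maximum is 130, attained at A_5.

130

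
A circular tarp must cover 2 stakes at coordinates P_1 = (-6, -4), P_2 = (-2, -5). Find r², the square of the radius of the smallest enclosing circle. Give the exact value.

4.25

The smallest circle enclosing two points has them as diameter endpoints.
Centre = midpoint = (-4, -4.5); r² = |P_1P_2|²/4 = 17/4 = 4.25.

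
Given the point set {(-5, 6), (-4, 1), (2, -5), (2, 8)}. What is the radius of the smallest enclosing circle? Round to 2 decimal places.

6.78

By Welzl's lemma the MEC is supported by two points (diametrically opposite) or three points (on a circumcircle).
The minimum enclosing circle is determined by three boundary points: (-5, 6), (2, -5), (2, 8).
Their circumcentre is (1/14, 1.5) with r² = 4505/98.
The farthest remaining point (-4, 1) is at distance² 1649/98 ≤ 4505/98.
r = √(4505/98) ≈ 6.78.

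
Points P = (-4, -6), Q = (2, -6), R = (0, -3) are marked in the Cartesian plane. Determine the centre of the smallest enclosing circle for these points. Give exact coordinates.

(-1, -35/6)

Side lengths²: PQ² = 36, PR² = 25, QR² = 13.
Since PQ² = 36 < 25 + 13 = 38, the triangle is acute, so the smallest enclosing circle is the circumcircle.
Circumcentre = (-1, -35/6), r² = 325/36.
Centre = (-1, -35/6).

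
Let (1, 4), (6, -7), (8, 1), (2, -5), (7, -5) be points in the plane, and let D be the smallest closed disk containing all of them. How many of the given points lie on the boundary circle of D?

2

A smallest enclosing disk is always determined by at most three of the input points on its boundary.
The farthest pair is (1, 4)–(6, -7) with squared distance 146. The circle on this segment as diameter has centre (3.5, -1.5) and r² = 146/4 = 36.5.
Check (8, 1): distance² to centre = 26.5 ≤ 36.5, so it lies inside.
All remaining points lie in this disk, and no smaller disk contains both endpoints, so this is the minimum enclosing circle.
The points at distance exactly r from the centre are (1, 4), (6, -7) — 2 points.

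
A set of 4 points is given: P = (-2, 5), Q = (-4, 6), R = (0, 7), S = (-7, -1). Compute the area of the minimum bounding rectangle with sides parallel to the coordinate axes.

x ranges over [-7, 0], width 7.
y ranges over [-1, 7], height 8.
Area = 7 × 8 = 56.

56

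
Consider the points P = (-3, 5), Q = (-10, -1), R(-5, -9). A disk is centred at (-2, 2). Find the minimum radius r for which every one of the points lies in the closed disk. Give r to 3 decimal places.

11.402

The required radius is the distance from (-2, 2) to the farthest point.
Squared distances: 10, 73, 130.
Maximum is 130, attained at R.
r = √130 ≈ 11.402.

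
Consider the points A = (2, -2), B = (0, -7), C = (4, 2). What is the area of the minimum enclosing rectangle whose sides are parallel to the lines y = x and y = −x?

In coordinates u = x + y, v = x − y the rectangle is axis-aligned; the map (x,y)→(u,v) scales areas by 2.
u-values: 0, -7, 6; range = 6 − (-7) = 13.
v-values: 4, 7, 2; range = 7 − 2 = 5.
Area = (13 × 5) / 2 = 32.5.

32.5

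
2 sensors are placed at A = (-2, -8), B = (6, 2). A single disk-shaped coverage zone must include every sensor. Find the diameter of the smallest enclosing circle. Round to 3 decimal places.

The smallest circle enclosing two points has them as diameter endpoints.
Centre = midpoint = (2, -3); r² = |AB|²/4 = 164/4 = 41.
Diameter = 2r = 2√41 ≈ 12.806.

12.806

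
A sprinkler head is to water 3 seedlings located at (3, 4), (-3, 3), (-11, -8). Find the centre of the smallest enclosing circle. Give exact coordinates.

Call the three points A, B, C in the order given.
Side lengths²: AB² = 37, AC² = 340, BC² = 185.
Since AC² = 340 ≥ 185 + 37 = 222, the angle opposite AC is not acute, so the smallest enclosing circle has AC as diameter.
Centre = midpoint of AC = (-4, -2), r² = 340/4 = 85.
Centre = (-4, -2).

(-4, -2)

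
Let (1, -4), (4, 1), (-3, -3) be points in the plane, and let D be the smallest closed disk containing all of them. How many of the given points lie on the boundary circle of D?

2

Call the three points A, B, C in the order given.
Side lengths²: AB² = 34, AC² = 17, BC² = 65.
Since BC² = 65 ≥ 34 + 17 = 51, the angle opposite BC is not acute, so the smallest enclosing circle has BC as diameter.
Centre = midpoint of BC = (0.5, -1), r² = 65/4 = 16.25.
The points at distance exactly r from the centre are (4, 1), (-3, -3) — 2 points.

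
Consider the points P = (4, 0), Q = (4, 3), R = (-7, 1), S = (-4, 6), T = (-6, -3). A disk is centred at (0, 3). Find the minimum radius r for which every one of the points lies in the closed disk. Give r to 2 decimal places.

The required radius is the distance from (0, 3) to the farthest point.
Squared distances: 25, 16, 53, 25, 72.
Maximum is 72, attained at T.
r = √72 ≈ 8.49.

8.49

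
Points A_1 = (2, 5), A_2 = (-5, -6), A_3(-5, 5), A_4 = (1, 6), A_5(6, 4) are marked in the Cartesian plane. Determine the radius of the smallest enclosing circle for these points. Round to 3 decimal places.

7.464

The minimum enclosing circle of a finite set is fixed by two of the points (as a diameter) or three (as a circumcircle).
The minimum enclosing circle is determined by three boundary points: A_2, A_3, A_5.
Their circumcentre is (1/22, -0.5) with r² = 13481/242.
The farthest remaining point A_4 is at distance² 10445/242 ≤ 13481/242.
r = √(13481/242) ≈ 7.464.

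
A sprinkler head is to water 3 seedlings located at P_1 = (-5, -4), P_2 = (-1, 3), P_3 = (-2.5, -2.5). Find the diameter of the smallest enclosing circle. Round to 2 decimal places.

Side lengths²: P_1P_2² = 65, P_1P_3² = 8.5, P_2P_3² = 32.5.
Since P_1P_2² = 65 ≥ 32.5 + 8.5 = 41, the angle opposite P_1P_2 is not acute, so the smallest enclosing circle has P_1P_2 as diameter.
Centre = midpoint of P_1P_2 = (-3, -0.5), r² = 65/4 = 16.25.
Diameter = 2r = 2√(16.25) ≈ 8.06.

8.06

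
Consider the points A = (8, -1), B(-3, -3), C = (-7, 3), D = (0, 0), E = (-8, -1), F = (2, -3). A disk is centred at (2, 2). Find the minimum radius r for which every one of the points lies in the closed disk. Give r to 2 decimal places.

10.44

The required radius is the distance from (2, 2) to the farthest point.
Squared distances: 45, 50, 82, 8, 109, 25.
Maximum is 109, attained at E.
r = √109 ≈ 10.44.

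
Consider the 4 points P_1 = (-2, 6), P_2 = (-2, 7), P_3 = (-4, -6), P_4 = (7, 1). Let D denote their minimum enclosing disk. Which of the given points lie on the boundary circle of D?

P_2, P_3, P_4

The minimum enclosing circle is determined by three boundary points: P_2, P_3, P_4.
Their circumcentre is (-11/86, 5/86) with r² = 191165/3698.
The farthest remaining point P_1 is at distance² 143521/3698 ≤ 191165/3698.
The points at distance exactly r from the centre are P_2, P_3, P_4 — 3 points.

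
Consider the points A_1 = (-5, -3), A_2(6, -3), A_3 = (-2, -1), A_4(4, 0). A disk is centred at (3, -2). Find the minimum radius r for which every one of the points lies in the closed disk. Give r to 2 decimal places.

The required radius is the distance from (3, -2) to the farthest point.
Squared distances: 65, 10, 26, 5.
Maximum is 65, attained at A_1.
r = √65 ≈ 8.06.

8.06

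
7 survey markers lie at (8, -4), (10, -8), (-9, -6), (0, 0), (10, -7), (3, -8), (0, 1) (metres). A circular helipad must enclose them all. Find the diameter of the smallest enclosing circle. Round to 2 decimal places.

19.10

By Welzl's lemma the MEC is supported by two points (diametrically opposite) or three points (on a circumcircle).
The farthest pair is (10, -8)–(-9, -6) with squared distance 365. The circle on this segment as diameter has centre (0.5, -7) and r² = 365/4 = 91.25.
Check (8, -4): distance² to centre = 65.25 ≤ 91.25, so it lies inside.
All remaining points lie in this disk, and no smaller disk contains both endpoints, so this is the minimum enclosing circle.
Diameter = 2r = 2√(91.25) ≈ 19.10.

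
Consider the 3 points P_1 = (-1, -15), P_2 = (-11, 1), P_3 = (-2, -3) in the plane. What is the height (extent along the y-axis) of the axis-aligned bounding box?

max y = 1, min y = -15, so height = 16.

16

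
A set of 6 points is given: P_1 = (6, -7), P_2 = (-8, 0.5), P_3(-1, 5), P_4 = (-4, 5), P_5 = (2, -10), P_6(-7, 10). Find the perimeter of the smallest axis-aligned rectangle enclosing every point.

68

Width = max x − min x = 6 − (-8) = 14.
Height = max y − min y = 10 − (-10) = 20.
Perimeter = 2(14 + 20) = 68.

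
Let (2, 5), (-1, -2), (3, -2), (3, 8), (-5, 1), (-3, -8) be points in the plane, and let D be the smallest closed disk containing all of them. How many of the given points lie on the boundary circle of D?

2

A smallest enclosing disk is always determined by at most three of the input points on its boundary.
The farthest pair is (3, 8)–(-3, -8) with squared distance 292. The circle on this segment as diameter has centre (0, 0) and r² = 292/4 = 73.
Check (2, 5): distance² to centre = 29 ≤ 73, so it lies inside.
All remaining points lie in this disk, and no smaller disk contains both endpoints, so this is the minimum enclosing circle.
The points at distance exactly r from the centre are (3, 8), (-3, -8) — 2 points.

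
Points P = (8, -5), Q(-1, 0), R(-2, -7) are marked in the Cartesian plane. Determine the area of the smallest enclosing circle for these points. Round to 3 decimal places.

Side lengths²: PQ² = 106, PR² = 104, QR² = 50.
Since PQ² = 106 < 104 + 50 = 154, the triangle is acute, so the smallest enclosing circle is the circumcircle.
Circumcentre = (89/34, -139/34), r² = 17225/578.
Area = π·r² = π·17225/578 ≈ 93.623.

93.623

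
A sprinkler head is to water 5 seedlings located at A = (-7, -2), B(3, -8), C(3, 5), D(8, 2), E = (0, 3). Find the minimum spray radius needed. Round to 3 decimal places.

The minimum enclosing circle is determined by three boundary points: A, B, D.
Their circumcentre is (17/26, -15/26) with r² = 20485/338.
The farthest remaining point C is at distance² 12373/338 ≤ 20485/338.
r = √(20485/338) ≈ 7.785.

7.785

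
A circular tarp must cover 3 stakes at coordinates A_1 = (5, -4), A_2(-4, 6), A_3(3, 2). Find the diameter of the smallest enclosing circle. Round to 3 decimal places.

Side lengths²: A_1A_2² = 181, A_1A_3² = 40, A_2A_3² = 65.
Since A_1A_2² = 181 ≥ 65 + 40 = 105, the angle opposite A_1A_2 is not acute, so the smallest enclosing circle has A_1A_2 as diameter.
Centre = midpoint of A_1A_2 = (0.5, 1), r² = 181/4 = 45.25.
Diameter = 2r = 2√(45.25) ≈ 13.454.

13.454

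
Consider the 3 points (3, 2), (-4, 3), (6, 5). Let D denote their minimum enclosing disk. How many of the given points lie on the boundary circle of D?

Call the three points A, B, C in the order given.
Side lengths²: AB² = 50, AC² = 18, BC² = 104.
Since BC² = 104 ≥ 50 + 18 = 68, the angle opposite BC is not acute, so the smallest enclosing circle has BC as diameter.
Centre = midpoint of BC = (1, 4), r² = 104/4 = 26.
The points at distance exactly r from the centre are (-4, 3), (6, 5) — 2 points.

2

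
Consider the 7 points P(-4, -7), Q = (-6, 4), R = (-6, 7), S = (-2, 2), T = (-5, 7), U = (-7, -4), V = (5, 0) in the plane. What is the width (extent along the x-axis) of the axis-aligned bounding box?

max x = 5, min x = -7, so width = 12.

12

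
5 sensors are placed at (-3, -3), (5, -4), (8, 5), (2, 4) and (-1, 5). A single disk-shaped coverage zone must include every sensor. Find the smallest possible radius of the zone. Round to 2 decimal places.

The minimum enclosing circle of a finite set is fixed by two of the points (as a diameter) or three (as a circumcircle).
The farthest pair is (-3, -3)–(8, 5) with squared distance 185. The circle on this segment as diameter has centre (2.5, 1) and r² = 185/4 = 46.25.
Check (5, -4): distance² to centre = 31.25 ≤ 46.25, so it lies inside.
All remaining points lie in this disk, and no smaller disk contains both endpoints, so this is the minimum enclosing circle.
r = √(46.25) ≈ 6.80.

6.80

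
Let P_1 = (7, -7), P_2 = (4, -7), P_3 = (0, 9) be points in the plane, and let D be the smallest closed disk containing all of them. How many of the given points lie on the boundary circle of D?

Side lengths²: P_1P_2² = 9, P_1P_3² = 305, P_2P_3² = 272.
Since P_1P_3² = 305 ≥ 272 + 9 = 281, the angle opposite P_1P_3 is not acute, so the smallest enclosing circle has P_1P_3 as diameter.
Centre = midpoint of P_1P_3 = (3.5, 1), r² = 305/4 = 76.25.
The points at distance exactly r from the centre are P_1, P_3 — 2 points.

2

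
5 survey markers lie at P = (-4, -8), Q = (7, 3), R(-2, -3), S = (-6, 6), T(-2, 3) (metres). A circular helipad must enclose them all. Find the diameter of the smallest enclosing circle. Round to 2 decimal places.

16.68

The minimum enclosing circle is determined by three boundary points: P, Q, S.
Their circumcentre is (-0.625, -0.375) with r² = 69.53125.
The farthest remaining point T is at distance² 13.28125 ≤ 69.53125.
Diameter = 2r = 2√(69.53125) ≈ 16.68.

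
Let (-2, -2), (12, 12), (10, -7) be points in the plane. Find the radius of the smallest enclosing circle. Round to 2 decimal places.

10.33

Call the three points A, B, C in the order given.
Side lengths²: AB² = 392, AC² = 169, BC² = 365.
Since AB² = 392 < 365 + 169 = 534, the triangle is acute, so the smallest enclosing circle is the circumcircle.
Circumcentre = (241/34, 99/34), r² = 61685/578.
r = √(61685/578) ≈ 10.33.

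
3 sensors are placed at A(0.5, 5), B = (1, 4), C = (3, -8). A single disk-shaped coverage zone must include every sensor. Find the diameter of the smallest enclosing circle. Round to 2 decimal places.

13.24

Side lengths²: AB² = 1.25, AC² = 175.25, BC² = 148.
Since AC² = 175.25 ≥ 148 + 1.25 = 149.25, the angle opposite AC is not acute, so the smallest enclosing circle has AC as diameter.
Centre = midpoint of AC = (1.75, -1.5), r² = 175.25/4 = 43.8125.
Diameter = 2r = 2√(43.8125) ≈ 13.24.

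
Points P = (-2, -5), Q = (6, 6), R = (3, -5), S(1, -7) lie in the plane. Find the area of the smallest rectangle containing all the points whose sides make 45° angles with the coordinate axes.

76

In coordinates u = x + y, v = x − y the rectangle is axis-aligned; the map (x,y)→(u,v) scales areas by 2.
u-values: -7, 12, -2, -6; range = 12 − (-7) = 19.
v-values: 3, 0, 8, 8; range = 8 − 0 = 8.
Area = (19 × 8) / 2 = 76.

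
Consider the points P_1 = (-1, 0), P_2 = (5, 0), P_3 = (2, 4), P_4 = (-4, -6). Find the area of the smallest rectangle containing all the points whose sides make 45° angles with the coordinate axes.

56

In coordinates u = x + y, v = x − y the rectangle is axis-aligned; the map (x,y)→(u,v) scales areas by 2.
u-values: -1, 5, 6, -10; range = 6 − (-10) = 16.
v-values: -1, 5, -2, 2; range = 5 − (-2) = 7.
Area = (16 × 7) / 2 = 56.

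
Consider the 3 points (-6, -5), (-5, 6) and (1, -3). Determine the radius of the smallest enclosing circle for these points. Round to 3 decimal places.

5.799

Call the three points A, B, C in the order given.
Side lengths²: AB² = 122, AC² = 53, BC² = 117.
Since AB² = 122 < 117 + 53 = 170, the triangle is acute, so the smallest enclosing circle is the circumcircle.
Circumcentre = (-3.74, 0.34), r² = 33.6232.
r = √(33.6232) ≈ 5.799.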